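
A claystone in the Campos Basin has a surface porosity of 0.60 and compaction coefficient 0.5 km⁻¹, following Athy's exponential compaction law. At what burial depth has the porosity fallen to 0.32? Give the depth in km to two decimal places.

1.26 km

Invert Athy's law: z = ln(φ₀/φ) / β
z = ln(0.6/0.32) / 0.5 = ln(1.875) / 0.5 = 0.6286 / 0.5 = 1.257 km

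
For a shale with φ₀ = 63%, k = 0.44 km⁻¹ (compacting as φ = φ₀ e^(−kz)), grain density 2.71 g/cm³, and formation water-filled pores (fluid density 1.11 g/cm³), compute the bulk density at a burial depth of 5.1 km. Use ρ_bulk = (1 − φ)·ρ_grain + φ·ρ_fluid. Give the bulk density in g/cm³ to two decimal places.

2.60 g/cm³

Porosity at depth: φ = 0.63·exp(−0.44×5.1) = 0.63×0.1060 = 0.0668
Bulk density: ρ_b = (1−φ)ρ_g + φ·ρ_f = 0.9332×2.71 + 0.0668×1.11
       = 2.529 + 0.074 = 2.603 g/cm³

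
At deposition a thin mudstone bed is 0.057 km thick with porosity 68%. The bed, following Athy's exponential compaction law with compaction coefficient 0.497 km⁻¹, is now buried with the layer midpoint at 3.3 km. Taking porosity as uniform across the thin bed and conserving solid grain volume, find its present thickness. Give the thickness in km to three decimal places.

0.021 km

Porosity at 3.3 km: n = 0.68·exp(−0.497×3.3) = 0.1319
Solid-volume conservation: h(1−n) = h₀(1−n₀) ⇒ h = h₀·(1−n₀)/(1−n)
h = 0.057 × (1 − 0.68)/(1 − 0.1319) = 0.057 × 0.3686 = 0.0210 km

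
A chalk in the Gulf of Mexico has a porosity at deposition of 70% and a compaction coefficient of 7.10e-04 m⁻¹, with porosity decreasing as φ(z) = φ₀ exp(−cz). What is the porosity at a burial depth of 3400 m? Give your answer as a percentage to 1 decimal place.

6.3%

Working in km (1 km = 1000 m; c in km⁻¹ = c in m⁻¹ × 1000):
φ = φ₀·exp(−c·z) = 0.7 × exp(−0.71 × 3.4) = 0.7 × exp(−2.414)
  = 0.7 × 0.0895 = 0.0626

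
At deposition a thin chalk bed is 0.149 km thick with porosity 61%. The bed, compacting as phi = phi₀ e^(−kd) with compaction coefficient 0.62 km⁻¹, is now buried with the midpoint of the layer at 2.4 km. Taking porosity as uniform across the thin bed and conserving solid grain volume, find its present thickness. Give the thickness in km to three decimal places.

Porosity at 2.4 km: phi = 0.61·exp(−0.62×2.4) = 0.1378
Solid-volume conservation: h(1−phi) = h₀(1−phi₀) ⇒ h = h₀·(1−phi₀)/(1−phi)
h = 0.149 × (1 − 0.61)/(1 − 0.1378) = 0.149 × 0.4523 = 0.0674 km

0.067 km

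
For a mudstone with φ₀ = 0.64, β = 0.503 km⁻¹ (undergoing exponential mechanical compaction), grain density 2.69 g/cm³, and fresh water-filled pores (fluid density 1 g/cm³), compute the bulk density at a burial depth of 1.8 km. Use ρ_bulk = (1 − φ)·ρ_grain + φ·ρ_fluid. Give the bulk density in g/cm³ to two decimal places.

2.25 g/cm³

Porosity at depth: φ = 0.64·exp(−0.503×1.8) = 0.64×0.4044 = 0.2588
Bulk density: ρ_b = (1−φ)ρ_g + φ·ρ_f = 0.7412×2.69 + 0.2588×1
       = 1.994 + 0.259 = 2.253 g/cm³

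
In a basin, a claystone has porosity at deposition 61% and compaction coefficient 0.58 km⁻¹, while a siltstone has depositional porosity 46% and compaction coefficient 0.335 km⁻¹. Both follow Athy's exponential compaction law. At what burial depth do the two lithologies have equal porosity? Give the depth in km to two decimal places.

1.15 km

Set φ₀ₐ e^(−βₐd) = φ₀ᵦ e^(−βᵦd) ⇒ ln(φ₀ₐ/φ₀ᵦ) = (βₐ − βᵦ)·d
d = ln(0.61/0.46) / (0.58 − 0.335) = 0.2822 / 0.245 = 1.152 km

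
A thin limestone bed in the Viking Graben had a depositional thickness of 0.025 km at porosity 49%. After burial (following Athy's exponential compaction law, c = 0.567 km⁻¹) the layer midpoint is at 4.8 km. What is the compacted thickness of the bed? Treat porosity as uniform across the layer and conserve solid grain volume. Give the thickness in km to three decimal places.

Porosity at 4.8 km: phi = 0.49·exp(−0.567×4.8) = 0.0322
Solid-volume conservation: h(1−phi) = h₀(1−phi₀) ⇒ h = h₀·(1−phi₀)/(1−phi)
h = 0.025 × (1 − 0.49)/(1 − 0.0322) = 0.025 × 0.5270 = 0.0132 km

0.013 km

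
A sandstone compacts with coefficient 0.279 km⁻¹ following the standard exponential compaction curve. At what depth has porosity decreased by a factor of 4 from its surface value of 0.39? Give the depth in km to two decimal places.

4.97 km

phi/phi₀ = 1/4 ⇒ exp(−c·z) = 1/4 ⇒ z = ln(4) / c
z = 1.3863 / 0.279 = 4.969 km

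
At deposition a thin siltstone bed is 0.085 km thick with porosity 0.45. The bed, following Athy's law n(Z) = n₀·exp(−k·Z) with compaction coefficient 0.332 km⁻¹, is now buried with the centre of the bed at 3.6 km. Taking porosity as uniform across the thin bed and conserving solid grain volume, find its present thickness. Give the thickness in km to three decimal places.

Porosity at 3.6 km: n = 0.45·exp(−0.332×3.6) = 0.1362
Solid-volume conservation: h(1−n) = h₀(1−n₀) ⇒ h = h₀·(1−n₀)/(1−n)
h = 0.085 × (1 − 0.45)/(1 − 0.1362) = 0.085 × 0.6367 = 0.0541 km

0.054 km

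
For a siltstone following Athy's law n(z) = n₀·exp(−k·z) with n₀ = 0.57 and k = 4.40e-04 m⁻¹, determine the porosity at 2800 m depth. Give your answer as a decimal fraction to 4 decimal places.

0.1663

Working in km (1 km = 1000 m; k in km⁻¹ = k in m⁻¹ × 1000):
n = n₀·exp(−k·z) = 0.57 × exp(−0.44 × 2.8) = 0.57 × exp(−1.232)
  = 0.57 × 0.2917 = 0.1663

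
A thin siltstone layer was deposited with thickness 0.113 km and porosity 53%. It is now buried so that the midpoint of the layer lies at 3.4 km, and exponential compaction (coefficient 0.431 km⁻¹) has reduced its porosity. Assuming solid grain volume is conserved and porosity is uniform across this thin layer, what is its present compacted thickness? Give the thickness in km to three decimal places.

Porosity at 3.4 km: n = 0.53·exp(−0.431×3.4) = 0.1224
Solid-volume conservation: h(1−n) = h₀(1−n₀) ⇒ h = h₀·(1−n₀)/(1−n)
h = 0.113 × (1 − 0.53)/(1 − 0.1224) = 0.113 × 0.5356 = 0.0605 km

0.061 km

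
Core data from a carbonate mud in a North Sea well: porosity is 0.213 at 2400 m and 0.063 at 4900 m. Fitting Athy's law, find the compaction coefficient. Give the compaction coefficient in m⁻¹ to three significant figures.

0.000487 m⁻¹

Working in km (1 km = 1000 m; β in km⁻¹ = β in m⁻¹ × 1000):
Athy: phi(Z) = phi₀ e^(−βZ) ⇒ phi₁/phi₂ = e^{β(Z₂−Z₁)} ⇒ β = ln(phi₁/phi₂)/(Z₂−Z₁)
β = ln(0.213/0.063) / (4.9 − 2.4) = ln(3.381) / 2.5 = 1.2182 / 2.5 = 0.4873 km⁻¹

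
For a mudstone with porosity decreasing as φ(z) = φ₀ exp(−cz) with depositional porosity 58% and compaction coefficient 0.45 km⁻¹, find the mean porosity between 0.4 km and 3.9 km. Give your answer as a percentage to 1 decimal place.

⟨φ⟩ = (1/(z₂−z₁)) ∫ φ₀ e^(−cz) dz = φ₀·(e^(−c·z₁) − e^(−c·z₂)) / (c·(z₂−z₁))
e^(−0.45×0.4) = 0.8353; e^(−0.45×3.9) = 0.1729
⟨φ⟩ = 0.58 × (0.8353 − 0.1729) / (0.45 × 3.5) = 0.58 × 0.4205 = 0.2439

24.4%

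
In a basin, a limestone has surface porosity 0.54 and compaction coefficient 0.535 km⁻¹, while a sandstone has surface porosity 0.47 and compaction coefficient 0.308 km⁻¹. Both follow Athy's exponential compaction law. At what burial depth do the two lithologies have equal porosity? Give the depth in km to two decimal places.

0.61 km

Set phi₀ₐ e^(−βₐZ) = phi₀ᵦ e^(−βᵦZ) ⇒ ln(phi₀ₐ/phi₀ᵦ) = (βₐ − βᵦ)·Z
Z = ln(0.54/0.47) / (0.535 − 0.308) = 0.1388 / 0.227 = 0.612 km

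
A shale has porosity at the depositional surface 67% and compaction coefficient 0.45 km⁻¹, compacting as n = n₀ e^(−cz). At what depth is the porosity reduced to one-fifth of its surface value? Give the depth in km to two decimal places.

n/n₀ = 1/5 ⇒ exp(−c·z) = 1/5 ⇒ z = ln(5) / c
z = 1.6094 / 0.45 = 3.577 km

3.58 km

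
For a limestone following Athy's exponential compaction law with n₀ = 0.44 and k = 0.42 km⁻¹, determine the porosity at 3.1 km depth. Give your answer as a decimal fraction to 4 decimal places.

n = n₀·exp(−k·d) = 0.44 × exp(−0.42 × 3.1) = 0.44 × exp(−1.302)
  = 0.44 × 0.2720 = 0.1197

0.1197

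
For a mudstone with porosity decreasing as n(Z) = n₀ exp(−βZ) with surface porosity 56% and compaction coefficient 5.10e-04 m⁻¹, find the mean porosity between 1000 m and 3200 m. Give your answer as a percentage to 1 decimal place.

20.2%

Working in km (1 km = 1000 m; β in km⁻¹ = β in m⁻¹ × 1000):
⟨n⟩ = (1/(Z₂−Z₁)) ∫ n₀ e^(−βZ) dZ = n₀·(e^(−β·Z₁) − e^(−β·Z₂)) / (β·(Z₂−Z₁))
e^(−0.51×1) = 0.6005; e^(−0.51×3.2) = 0.1955
⟨n⟩ = 0.56 × (0.6005 − 0.1955) / (0.51 × 2.2) = 0.56 × 0.3609 = 0.2021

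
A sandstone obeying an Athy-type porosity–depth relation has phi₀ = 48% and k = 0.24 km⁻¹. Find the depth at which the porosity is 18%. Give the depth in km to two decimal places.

Invert Athy's law: z = ln(phi₀/phi) / k
z = ln(0.48/0.18) / 0.24 = ln(2.667) / 0.24 = 0.9808 / 0.24 = 4.087 km

4.09 km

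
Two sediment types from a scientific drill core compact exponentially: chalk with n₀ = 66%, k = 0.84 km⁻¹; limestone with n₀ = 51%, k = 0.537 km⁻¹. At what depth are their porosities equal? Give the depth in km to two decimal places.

0.85 km

Set n₀ₐ e^(−kₐZ) = n₀ᵦ e^(−kᵦZ) ⇒ ln(n₀ₐ/n₀ᵦ) = (kₐ − kᵦ)·Z
Z = ln(0.66/0.51) / (0.84 − 0.537) = 0.2578 / 0.303 = 0.851 km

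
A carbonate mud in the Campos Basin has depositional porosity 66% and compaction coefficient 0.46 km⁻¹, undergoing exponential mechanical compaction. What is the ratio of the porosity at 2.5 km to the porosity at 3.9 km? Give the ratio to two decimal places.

1.90

n(d₁)/n(d₂) = e^(−β·d₁)/e^(−β·d₂) = e^{β(d₂−d₁)}
= exp(0.46 × 1.4) = exp(0.644) = 1.9041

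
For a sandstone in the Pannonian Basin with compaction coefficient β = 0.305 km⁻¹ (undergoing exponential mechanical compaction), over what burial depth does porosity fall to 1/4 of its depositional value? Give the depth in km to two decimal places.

4.55 km

n/n₀ = 1/4 ⇒ exp(−β·d) = 1/4 ⇒ d = ln(4) / β
d = 1.3863 / 0.305 = 4.545 km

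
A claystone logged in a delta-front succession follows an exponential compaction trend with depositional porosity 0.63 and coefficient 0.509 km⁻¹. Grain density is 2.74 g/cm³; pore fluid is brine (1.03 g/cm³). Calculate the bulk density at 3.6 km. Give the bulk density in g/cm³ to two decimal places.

2.57 g/cm³

Porosity at depth: phi = 0.63·exp(−0.509×3.6) = 0.63×0.1600 = 0.1008
Bulk density: ρ_b = (1−phi)ρ_g + phi·ρ_f = 0.8992×2.74 + 0.1008×1.03
       = 2.464 + 0.104 = 2.568 g/cm³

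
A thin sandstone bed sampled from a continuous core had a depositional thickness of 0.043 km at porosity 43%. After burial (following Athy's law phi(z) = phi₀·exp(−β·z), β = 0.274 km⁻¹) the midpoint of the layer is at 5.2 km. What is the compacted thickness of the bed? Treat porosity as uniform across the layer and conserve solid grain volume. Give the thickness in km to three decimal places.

0.027 km

Porosity at 5.2 km: phi = 0.43·exp(−0.274×5.2) = 0.1034
Solid-volume conservation: h(1−phi) = h₀(1−phi₀) ⇒ h = h₀·(1−phi₀)/(1−phi)
h = 0.043 × (1 − 0.43)/(1 − 0.1034) = 0.043 × 0.6358 = 0.0273 km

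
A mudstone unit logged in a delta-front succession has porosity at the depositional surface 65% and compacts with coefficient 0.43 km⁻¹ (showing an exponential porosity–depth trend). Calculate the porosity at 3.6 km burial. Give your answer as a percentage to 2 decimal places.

φ = φ₀·exp(−k·d) = 0.65 × exp(−0.43 × 3.6) = 0.65 × exp(−1.548)
  = 0.65 × 0.2127 = 0.1382

13.82%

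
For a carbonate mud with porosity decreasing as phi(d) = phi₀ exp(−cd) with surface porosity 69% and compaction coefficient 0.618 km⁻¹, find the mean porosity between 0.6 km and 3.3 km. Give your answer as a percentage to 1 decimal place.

23.2%

⟨phi⟩ = (1/(d₂−d₁)) ∫ phi₀ e^(−cd) dd = phi₀·(e^(−c·d₁) − e^(−c·d₂)) / (c·(d₂−d₁))
e^(−0.618×0.6) = 0.6902; e^(−0.618×3.3) = 0.1301
⟨phi⟩ = 0.69 × (0.6902 − 0.1301) / (0.618 × 2.7) = 0.69 × 0.3357 = 0.2316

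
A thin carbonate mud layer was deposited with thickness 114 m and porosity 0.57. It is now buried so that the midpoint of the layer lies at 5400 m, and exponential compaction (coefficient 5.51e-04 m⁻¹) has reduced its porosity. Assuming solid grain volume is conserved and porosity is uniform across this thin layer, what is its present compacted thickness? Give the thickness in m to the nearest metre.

Working in km (1 km = 1000 m; c in km⁻¹ = c in m⁻¹ × 1000):
Porosity at 5.4 km: φ = 0.57·exp(−0.551×5.4) = 0.0291
Solid-volume conservation: h(1−φ) = h₀(1−φ₀) ⇒ h = h₀·(1−φ₀)/(1−φ)
h = 0.114 × (1 − 0.57)/(1 − 0.0291) = 0.114 × 0.4429 = 0.0505 km

50 m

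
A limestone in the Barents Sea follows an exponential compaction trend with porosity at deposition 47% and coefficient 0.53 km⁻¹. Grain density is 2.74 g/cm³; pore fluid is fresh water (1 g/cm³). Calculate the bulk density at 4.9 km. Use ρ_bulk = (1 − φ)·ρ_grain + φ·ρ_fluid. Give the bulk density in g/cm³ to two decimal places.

2.68 g/cm³

Porosity at depth: n = 0.47·exp(−0.53×4.9) = 0.47×0.0745 = 0.0350
Bulk density: ρ_b = (1−n)ρ_g + n·ρ_f = 0.9650×2.74 + 0.0350×1
       = 2.644 + 0.035 = 2.679 g/cm³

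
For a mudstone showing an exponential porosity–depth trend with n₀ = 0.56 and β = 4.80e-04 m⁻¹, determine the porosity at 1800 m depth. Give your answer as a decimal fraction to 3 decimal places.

0.236

Working in km (1 km = 1000 m; β in km⁻¹ = β in m⁻¹ × 1000):
n = n₀·exp(−β·Z) = 0.56 × exp(−0.48 × 1.8) = 0.56 × exp(−0.864)
  = 0.56 × 0.4215 = 0.2360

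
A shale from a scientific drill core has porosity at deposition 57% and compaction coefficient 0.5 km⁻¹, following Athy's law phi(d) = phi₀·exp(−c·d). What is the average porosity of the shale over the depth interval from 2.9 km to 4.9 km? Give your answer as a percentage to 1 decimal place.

⟨phi⟩ = (1/(d₂−d₁)) ∫ phi₀ e^(−cd) dd = phi₀·(e^(−c·d₁) − e^(−c·d₂)) / (c·(d₂−d₁))
e^(−0.5×2.9) = 0.2346; e^(−0.5×4.9) = 0.0863
⟨phi⟩ = 0.57 × (0.2346 − 0.0863) / (0.5 × 2) = 0.57 × 0.1483 = 0.0845

8.5%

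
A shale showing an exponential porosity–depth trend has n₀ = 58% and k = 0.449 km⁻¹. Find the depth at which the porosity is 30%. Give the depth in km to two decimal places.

1.47 km

Invert Athy's law: Z = ln(n₀/n) / k
Z = ln(0.58/0.3) / 0.449 = ln(1.933) / 0.449 = 0.6592 / 0.449 = 1.468 km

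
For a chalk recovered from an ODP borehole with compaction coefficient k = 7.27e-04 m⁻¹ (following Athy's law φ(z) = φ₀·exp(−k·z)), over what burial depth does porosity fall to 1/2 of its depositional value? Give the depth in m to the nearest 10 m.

950 m

Working in km (1 km = 1000 m; k in km⁻¹ = k in m⁻¹ × 1000):
φ/φ₀ = 1/2 ⇒ exp(−k·z) = 1/2 ⇒ z = ln(2) / k
z = 0.6931 / 0.727 = 0.953 km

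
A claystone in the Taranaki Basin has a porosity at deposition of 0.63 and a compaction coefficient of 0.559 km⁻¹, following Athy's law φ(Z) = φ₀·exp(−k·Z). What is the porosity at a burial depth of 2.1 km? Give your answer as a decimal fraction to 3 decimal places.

0.195

φ = φ₀·exp(−k·Z) = 0.63 × exp(−0.559 × 2.1) = 0.63 × exp(−1.174)
  = 0.63 × 0.3092 = 0.1948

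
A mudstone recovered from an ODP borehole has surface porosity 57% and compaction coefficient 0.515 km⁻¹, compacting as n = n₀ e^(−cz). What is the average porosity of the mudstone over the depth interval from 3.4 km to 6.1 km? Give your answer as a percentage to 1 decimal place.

⟨n⟩ = (1/(z₂−z₁)) ∫ n₀ e^(−cz) dz = n₀·(e^(−c·z₁) − e^(−c·z₂)) / (c·(z₂−z₁))
e^(−0.515×3.4) = 0.1736; e^(−0.515×6.1) = 0.0432
⟨n⟩ = 0.57 × (0.1736 − 0.0432) / (0.515 × 2.7) = 0.57 × 0.0938 = 0.0534

5.3%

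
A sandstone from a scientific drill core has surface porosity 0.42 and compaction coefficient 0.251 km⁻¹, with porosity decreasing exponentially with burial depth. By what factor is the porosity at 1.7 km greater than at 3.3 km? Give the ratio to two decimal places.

1.49

φ(z₁)/φ(z₂) = e^(−k·z₁)/e^(−k·z₂) = e^{k(z₂−z₁)}
= exp(0.251 × 1.6) = exp(0.4016) = 1.4942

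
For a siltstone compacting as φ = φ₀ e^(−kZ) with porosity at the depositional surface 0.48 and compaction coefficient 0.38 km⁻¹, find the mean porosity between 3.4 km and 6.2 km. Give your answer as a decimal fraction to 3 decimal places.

⟨φ⟩ = (1/(Z₂−Z₁)) ∫ φ₀ e^(−kZ) dZ = φ₀·(e^(−k·Z₁) − e^(−k·Z₂)) / (k·(Z₂−Z₁))
e^(−0.38×3.4) = 0.2747; e^(−0.38×6.2) = 0.0948
⟨φ⟩ = 0.48 × (0.2747 − 0.0948) / (0.38 × 2.8) = 0.48 × 0.1691 = 0.0812

0.081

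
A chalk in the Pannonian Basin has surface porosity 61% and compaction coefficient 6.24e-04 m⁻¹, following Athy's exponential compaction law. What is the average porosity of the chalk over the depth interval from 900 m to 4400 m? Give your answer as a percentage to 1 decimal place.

Working in km (1 km = 1000 m; k in km⁻¹ = k in m⁻¹ × 1000):
⟨φ⟩ = (1/(z₂−z₁)) ∫ φ₀ e^(−kz) dz = φ₀·(e^(−k·z₁) − e^(−k·z₂)) / (k·(z₂−z₁))
e^(−0.624×0.9) = 0.5703; e^(−0.624×4.4) = 0.0642
⟨φ⟩ = 0.61 × (0.5703 − 0.0642) / (0.624 × 3.5) = 0.61 × 0.2317 = 0.1414

14.1%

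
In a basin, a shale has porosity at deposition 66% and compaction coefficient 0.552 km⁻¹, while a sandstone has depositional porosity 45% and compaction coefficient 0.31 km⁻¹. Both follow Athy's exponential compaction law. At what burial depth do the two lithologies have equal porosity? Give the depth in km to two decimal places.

Set phi₀ₐ e^(−kₐd) = phi₀ᵦ e^(−kᵦd) ⇒ ln(phi₀ₐ/phi₀ᵦ) = (kₐ − kᵦ)·d
d = ln(0.66/0.45) / (0.552 − 0.31) = 0.3830 / 0.242 = 1.583 km

1.58 km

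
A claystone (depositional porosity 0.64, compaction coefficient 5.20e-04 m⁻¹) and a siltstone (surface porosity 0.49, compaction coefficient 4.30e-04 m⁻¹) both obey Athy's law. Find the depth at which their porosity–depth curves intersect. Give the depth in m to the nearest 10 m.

Working in km (1 km = 1000 m; β in km⁻¹ = β in m⁻¹ × 1000):
Set phi₀ₐ e^(−βₐd) = phi₀ᵦ e^(−βᵦd) ⇒ ln(phi₀ₐ/phi₀ᵦ) = (βₐ − βᵦ)·d
d = ln(0.64/0.49) / (0.52 − 0.43) = 0.2671 / 0.09 = 2.967 km

2970 m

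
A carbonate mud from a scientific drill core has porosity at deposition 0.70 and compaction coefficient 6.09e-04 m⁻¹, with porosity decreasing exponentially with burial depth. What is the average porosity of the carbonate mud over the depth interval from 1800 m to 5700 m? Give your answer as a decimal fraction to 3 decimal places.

Working in km (1 km = 1000 m; c in km⁻¹ = c in m⁻¹ × 1000):
⟨φ⟩ = (1/(Z₂−Z₁)) ∫ φ₀ e^(−cZ) dZ = φ₀·(e^(−c·Z₁) − e^(−c·Z₂)) / (c·(Z₂−Z₁))
e^(−0.609×1.8) = 0.3341; e^(−0.609×5.7) = 0.0311
⟨φ⟩ = 0.7 × (0.3341 − 0.0311) / (0.609 × 3.9) = 0.7 × 0.1276 = 0.0893

0.089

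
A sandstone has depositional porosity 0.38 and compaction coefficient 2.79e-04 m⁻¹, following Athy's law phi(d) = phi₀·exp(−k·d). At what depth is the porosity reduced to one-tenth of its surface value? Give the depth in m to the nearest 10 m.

8250 m

Working in km (1 km = 1000 m; k in km⁻¹ = k in m⁻¹ × 1000):
phi/phi₀ = 1/10 ⇒ exp(−k·d) = 1/10 ⇒ d = ln(10) / k
d = 2.3026 / 0.279 = 8.253 km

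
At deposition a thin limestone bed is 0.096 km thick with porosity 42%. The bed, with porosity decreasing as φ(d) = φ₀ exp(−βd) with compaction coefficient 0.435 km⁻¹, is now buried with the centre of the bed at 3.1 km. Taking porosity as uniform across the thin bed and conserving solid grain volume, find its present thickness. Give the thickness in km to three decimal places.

Porosity at 3.1 km: φ = 0.42·exp(−0.435×3.1) = 0.1090
Solid-volume conservation: h(1−φ) = h₀(1−φ₀) ⇒ h = h₀·(1−φ₀)/(1−φ)
h = 0.096 × (1 − 0.42)/(1 − 0.1090) = 0.096 × 0.6510 = 0.0625 km

0.062 km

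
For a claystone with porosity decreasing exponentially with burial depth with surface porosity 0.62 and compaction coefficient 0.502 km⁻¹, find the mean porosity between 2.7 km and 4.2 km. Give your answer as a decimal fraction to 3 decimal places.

0.112

⟨n⟩ = (1/(z₂−z₁)) ∫ n₀ e^(−kz) dz = n₀·(e^(−k·z₁) − e^(−k·z₂)) / (k·(z₂−z₁))
e^(−0.502×2.7) = 0.2578; e^(−0.502×4.2) = 0.1214
⟨n⟩ = 0.62 × (0.2578 − 0.1214) / (0.502 × 1.5) = 0.62 × 0.1812 = 0.1123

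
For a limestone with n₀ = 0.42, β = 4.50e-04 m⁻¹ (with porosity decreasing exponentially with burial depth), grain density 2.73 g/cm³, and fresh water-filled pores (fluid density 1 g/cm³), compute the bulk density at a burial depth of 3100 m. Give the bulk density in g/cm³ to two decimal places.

2.55 g/cm³

Working in km (1 km = 1000 m; β in km⁻¹ = β in m⁻¹ × 1000):
Porosity at depth: n = 0.42·exp(−0.45×3.1) = 0.42×0.2478 = 0.1041
Bulk density: ρ_b = (1−n)ρ_g + n·ρ_f = 0.8959×2.73 + 0.1041×1
       = 2.446 + 0.104 = 2.550 g/cm³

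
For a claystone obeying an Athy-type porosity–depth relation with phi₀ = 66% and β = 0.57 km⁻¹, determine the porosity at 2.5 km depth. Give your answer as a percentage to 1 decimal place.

phi = phi₀·exp(−β·d) = 0.66 × exp(−0.57 × 2.5) = 0.66 × exp(−1.425)
  = 0.66 × 0.2405 = 0.1587

15.9%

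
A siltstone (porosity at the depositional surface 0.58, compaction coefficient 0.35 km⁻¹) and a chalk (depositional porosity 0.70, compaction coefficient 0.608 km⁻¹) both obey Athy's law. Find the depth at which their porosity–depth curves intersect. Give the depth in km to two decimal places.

0.73 km

Set φ₀ₐ e^(−kₐd) = φ₀ᵦ e^(−kᵦd) ⇒ ln(φ₀ₐ/φ₀ᵦ) = (kₐ − kᵦ)·d
d = ln(0.58/0.7) / (0.35 − 0.608) = -0.1881 / -0.258 = 0.729 km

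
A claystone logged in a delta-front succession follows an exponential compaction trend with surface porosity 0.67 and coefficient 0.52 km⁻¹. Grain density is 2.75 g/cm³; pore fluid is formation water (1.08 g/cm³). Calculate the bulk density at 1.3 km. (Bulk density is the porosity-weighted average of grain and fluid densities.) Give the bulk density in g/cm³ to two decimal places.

Porosity at depth: n = 0.67·exp(−0.52×1.3) = 0.67×0.5086 = 0.3408
Bulk density: ρ_b = (1−n)ρ_g + n·ρ_f = 0.6592×2.75 + 0.3408×1.08
       = 1.813 + 0.368 = 2.181 g/cm³

2.18 g/cm³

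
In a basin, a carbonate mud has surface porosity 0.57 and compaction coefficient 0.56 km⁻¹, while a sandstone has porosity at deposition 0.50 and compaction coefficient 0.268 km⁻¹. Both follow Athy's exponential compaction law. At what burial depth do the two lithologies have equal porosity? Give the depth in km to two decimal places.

0.45 km

Set phi₀ₐ e^(−βₐZ) = phi₀ᵦ e^(−βᵦZ) ⇒ ln(phi₀ₐ/phi₀ᵦ) = (βₐ − βᵦ)·Z
Z = ln(0.57/0.5) / (0.56 − 0.268) = 0.1310 / 0.292 = 0.449 km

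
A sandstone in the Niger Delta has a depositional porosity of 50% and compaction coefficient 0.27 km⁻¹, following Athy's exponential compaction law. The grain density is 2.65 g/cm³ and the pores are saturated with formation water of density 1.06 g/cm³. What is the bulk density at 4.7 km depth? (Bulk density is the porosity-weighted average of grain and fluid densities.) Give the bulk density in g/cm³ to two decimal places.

Porosity at depth: φ = 0.5·exp(−0.27×4.7) = 0.5×0.2811 = 0.1406
Bulk density: ρ_b = (1−φ)ρ_g + φ·ρ_f = 0.8594×2.65 + 0.1406×1.06
       = 2.278 + 0.149 = 2.427 g/cm³

2.43 g/cm³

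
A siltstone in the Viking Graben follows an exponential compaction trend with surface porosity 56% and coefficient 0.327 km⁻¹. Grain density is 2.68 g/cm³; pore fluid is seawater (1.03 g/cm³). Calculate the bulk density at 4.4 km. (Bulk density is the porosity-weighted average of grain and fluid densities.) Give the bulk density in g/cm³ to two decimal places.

2.46 g/cm³

Porosity at depth: phi = 0.56·exp(−0.327×4.4) = 0.56×0.2372 = 0.1328
Bulk density: ρ_b = (1−phi)ρ_g + phi·ρ_f = 0.8672×2.68 + 0.1328×1.03
       = 2.324 + 0.137 = 2.461 g/cm³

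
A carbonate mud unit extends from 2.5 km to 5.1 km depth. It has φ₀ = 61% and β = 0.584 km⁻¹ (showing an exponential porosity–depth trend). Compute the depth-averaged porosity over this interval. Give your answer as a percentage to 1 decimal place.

⟨φ⟩ = (1/(z₂−z₁)) ∫ φ₀ e^(−βz) dz = φ₀·(e^(−β·z₁) − e^(−β·z₂)) / (β·(z₂−z₁))
e^(−0.584×2.5) = 0.2322; e^(−0.584×5.1) = 0.0509
⟨φ⟩ = 0.61 × (0.2322 − 0.0509) / (0.584 × 2.6) = 0.61 × 0.1194 = 0.0729

7.3%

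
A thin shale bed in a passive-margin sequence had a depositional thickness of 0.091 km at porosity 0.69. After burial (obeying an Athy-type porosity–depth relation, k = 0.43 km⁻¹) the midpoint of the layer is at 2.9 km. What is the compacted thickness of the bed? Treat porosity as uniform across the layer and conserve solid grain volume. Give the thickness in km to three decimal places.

0.035 km

Porosity at 2.9 km: phi = 0.69·exp(−0.43×2.9) = 0.1983
Solid-volume conservation: h(1−phi) = h₀(1−phi₀) ⇒ h = h₀·(1−phi₀)/(1−phi)
h = 0.091 × (1 − 0.69)/(1 − 0.1983) = 0.091 × 0.3867 = 0.0352 km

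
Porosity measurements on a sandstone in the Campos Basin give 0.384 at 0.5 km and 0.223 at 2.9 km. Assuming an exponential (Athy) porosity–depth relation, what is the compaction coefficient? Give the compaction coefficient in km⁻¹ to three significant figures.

0.226 km⁻¹

Athy: phi(Z) = phi₀ e^(−cZ) ⇒ phi₁/phi₂ = e^{c(Z₂−Z₁)} ⇒ c = ln(phi₁/phi₂)/(Z₂−Z₁)
c = ln(0.384/0.223) / (2.9 − 0.5) = ln(1.722) / 2.4 = 0.5435 / 2.4 = 0.2264 km⁻¹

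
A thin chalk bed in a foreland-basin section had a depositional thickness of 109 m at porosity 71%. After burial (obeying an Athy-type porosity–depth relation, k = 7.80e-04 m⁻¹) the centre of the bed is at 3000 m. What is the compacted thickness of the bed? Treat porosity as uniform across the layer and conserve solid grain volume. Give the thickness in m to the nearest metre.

Working in km (1 km = 1000 m; k in km⁻¹ = k in m⁻¹ × 1000):
Porosity at 3 km: φ = 0.71·exp(−0.78×3) = 0.0684
Solid-volume conservation: h(1−φ) = h₀(1−φ₀) ⇒ h = h₀·(1−φ₀)/(1−φ)
h = 0.109 × (1 − 0.71)/(1 − 0.0684) = 0.109 × 0.3113 = 0.0339 km

34 m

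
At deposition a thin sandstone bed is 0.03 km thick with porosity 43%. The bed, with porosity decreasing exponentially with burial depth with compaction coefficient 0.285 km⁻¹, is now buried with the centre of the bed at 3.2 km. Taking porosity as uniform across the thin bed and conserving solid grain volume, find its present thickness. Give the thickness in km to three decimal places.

Porosity at 3.2 km: φ = 0.43·exp(−0.285×3.2) = 0.1727
Solid-volume conservation: h(1−φ) = h₀(1−φ₀) ⇒ h = h₀·(1−φ₀)/(1−φ)
h = 0.03 × (1 − 0.43)/(1 − 0.1727) = 0.03 × 0.6890 = 0.0207 km

0.021 km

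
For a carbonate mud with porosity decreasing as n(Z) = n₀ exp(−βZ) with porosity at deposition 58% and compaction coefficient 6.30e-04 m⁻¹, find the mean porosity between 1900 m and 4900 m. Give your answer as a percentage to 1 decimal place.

Working in km (1 km = 1000 m; β in km⁻¹ = β in m⁻¹ × 1000):
⟨n⟩ = (1/(Z₂−Z₁)) ∫ n₀ e^(−βZ) dZ = n₀·(e^(−β·Z₁) − e^(−β·Z₂)) / (β·(Z₂−Z₁))
e^(−0.63×1.9) = 0.3021; e^(−0.63×4.9) = 0.0456
⟨n⟩ = 0.58 × (0.3021 − 0.0456) / (0.63 × 3) = 0.58 × 0.1357 = 0.0787

7.9%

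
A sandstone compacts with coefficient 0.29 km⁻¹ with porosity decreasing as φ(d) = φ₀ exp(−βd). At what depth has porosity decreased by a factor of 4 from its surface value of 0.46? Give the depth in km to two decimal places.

4.78 km

φ/φ₀ = 1/4 ⇒ exp(−β·d) = 1/4 ⇒ d = ln(4) / β
d = 1.3863 / 0.29 = 4.780 km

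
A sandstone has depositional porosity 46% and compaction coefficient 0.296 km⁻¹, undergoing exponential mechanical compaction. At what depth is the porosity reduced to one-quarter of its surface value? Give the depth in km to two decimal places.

φ/φ₀ = 1/4 ⇒ exp(−k·z) = 1/4 ⇒ z = ln(4) / k
z = 1.3863 / 0.296 = 4.683 km

4.68 km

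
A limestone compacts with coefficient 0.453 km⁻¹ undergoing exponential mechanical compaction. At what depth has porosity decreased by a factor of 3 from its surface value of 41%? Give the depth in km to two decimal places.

2.43 km

n/n₀ = 1/3 ⇒ exp(−β·Z) = 1/3 ⇒ Z = ln(3) / β
Z = 1.0986 / 0.453 = 2.425 km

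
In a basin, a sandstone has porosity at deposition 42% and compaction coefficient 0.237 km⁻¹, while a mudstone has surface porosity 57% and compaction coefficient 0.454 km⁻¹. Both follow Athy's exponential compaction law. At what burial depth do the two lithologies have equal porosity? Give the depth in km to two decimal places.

Set phi₀ₐ e^(−βₐZ) = phi₀ᵦ e^(−βᵦZ) ⇒ ln(phi₀ₐ/phi₀ᵦ) = (βₐ − βᵦ)·Z
Z = ln(0.42/0.57) / (0.237 − 0.454) = -0.3054 / -0.217 = 1.407 km

1.41 km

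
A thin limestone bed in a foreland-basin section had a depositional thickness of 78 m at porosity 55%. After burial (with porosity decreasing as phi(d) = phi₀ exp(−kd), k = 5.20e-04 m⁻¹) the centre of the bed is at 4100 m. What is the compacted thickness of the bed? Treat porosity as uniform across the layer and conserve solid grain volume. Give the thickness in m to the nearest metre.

38 m

Working in km (1 km = 1000 m; k in km⁻¹ = k in m⁻¹ × 1000):
Porosity at 4.1 km: phi = 0.55·exp(−0.52×4.1) = 0.0652
Solid-volume conservation: h(1−phi) = h₀(1−phi₀) ⇒ h = h₀·(1−phi₀)/(1−phi)
h = 0.078 × (1 − 0.55)/(1 − 0.0652) = 0.078 × 0.4814 = 0.0375 km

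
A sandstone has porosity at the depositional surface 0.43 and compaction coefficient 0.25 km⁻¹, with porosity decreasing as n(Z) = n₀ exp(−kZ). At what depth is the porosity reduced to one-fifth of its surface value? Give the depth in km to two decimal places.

6.44 km

n/n₀ = 1/5 ⇒ exp(−k·Z) = 1/5 ⇒ Z = ln(5) / k
Z = 1.6094 / 0.25 = 6.438 km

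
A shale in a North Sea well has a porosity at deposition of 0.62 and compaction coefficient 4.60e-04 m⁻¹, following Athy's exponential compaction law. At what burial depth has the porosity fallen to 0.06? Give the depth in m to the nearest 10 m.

Working in km (1 km = 1000 m; c in km⁻¹ = c in m⁻¹ × 1000):
Invert Athy's law: Z = ln(φ₀/φ) / c
Z = ln(0.62/0.06) / 0.46 = ln(10.33) / 0.46 = 2.3354 / 0.46 = 5.077 km

5080 m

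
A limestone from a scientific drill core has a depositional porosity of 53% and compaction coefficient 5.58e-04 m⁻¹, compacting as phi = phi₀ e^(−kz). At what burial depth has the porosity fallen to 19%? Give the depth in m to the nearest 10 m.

1840 m

Working in km (1 km = 1000 m; k in km⁻¹ = k in m⁻¹ × 1000):
Invert Athy's law: z = ln(phi₀/phi) / k
z = ln(0.53/0.19) / 0.558 = ln(2.789) / 0.558 = 1.0259 / 0.558 = 1.838 km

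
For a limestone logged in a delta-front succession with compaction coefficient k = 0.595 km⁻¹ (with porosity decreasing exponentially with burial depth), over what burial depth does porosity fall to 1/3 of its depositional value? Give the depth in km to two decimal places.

n/n₀ = 1/3 ⇒ exp(−k·z) = 1/3 ⇒ z = ln(3) / k
z = 1.0986 / 0.595 = 1.846 km

1.85 km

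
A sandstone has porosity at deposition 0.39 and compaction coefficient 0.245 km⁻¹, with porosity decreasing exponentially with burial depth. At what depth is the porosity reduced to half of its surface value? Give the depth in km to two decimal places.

φ/φ₀ = 1/2 ⇒ exp(−k·z) = 1/2 ⇒ z = ln(2) / k
z = 0.6931 / 0.245 = 2.829 km

2.83 km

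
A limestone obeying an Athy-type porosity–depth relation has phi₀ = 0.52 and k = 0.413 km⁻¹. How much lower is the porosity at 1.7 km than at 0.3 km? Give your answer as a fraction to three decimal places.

0.202

phi(0.3) = 0.52·e^(−0.413×0.3) = 0.4594
phi(1.7) = 0.52·e^(−0.413×1.7) = 0.2577
Δphi = 0.4594 − 0.2577 = 0.2017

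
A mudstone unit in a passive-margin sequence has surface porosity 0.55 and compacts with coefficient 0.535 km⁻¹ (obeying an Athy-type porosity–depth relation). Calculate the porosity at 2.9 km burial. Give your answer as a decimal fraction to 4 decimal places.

φ = φ₀·exp(−c·z) = 0.55 × exp(−0.535 × 2.9) = 0.55 × exp(−1.552)
  = 0.55 × 0.2119 = 0.1166

0.1166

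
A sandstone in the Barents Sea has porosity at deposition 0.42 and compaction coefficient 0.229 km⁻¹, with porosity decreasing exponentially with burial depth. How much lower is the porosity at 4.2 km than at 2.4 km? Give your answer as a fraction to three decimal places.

0.082

φ(2.4) = 0.42·e^(−0.229×2.4) = 0.2424
φ(4.2) = 0.42·e^(−0.229×4.2) = 0.1605
Δφ = 0.2424 − 0.1605 = 0.0819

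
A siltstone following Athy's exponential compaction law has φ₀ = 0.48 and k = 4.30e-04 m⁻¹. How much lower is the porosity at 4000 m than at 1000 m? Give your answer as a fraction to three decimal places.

0.226

Working in km (1 km = 1000 m; k in km⁻¹ = k in m⁻¹ × 1000):
φ(1) = 0.48·e^(−0.43×1) = 0.3122
φ(4) = 0.48·e^(−0.43×4) = 0.0860
Δφ = 0.3122 − 0.0860 = 0.2263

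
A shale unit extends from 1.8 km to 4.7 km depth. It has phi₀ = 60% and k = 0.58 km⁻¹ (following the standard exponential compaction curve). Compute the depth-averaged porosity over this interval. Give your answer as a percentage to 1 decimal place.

⟨phi⟩ = (1/(z₂−z₁)) ∫ phi₀ e^(−kz) dz = phi₀·(e^(−k·z₁) − e^(−k·z₂)) / (k·(z₂−z₁))
e^(−0.58×1.8) = 0.3520; e^(−0.58×4.7) = 0.0655
⟨phi⟩ = 0.6 × (0.3520 − 0.0655) / (0.58 × 2.9) = 0.6 × 0.1704 = 0.1022

10.2%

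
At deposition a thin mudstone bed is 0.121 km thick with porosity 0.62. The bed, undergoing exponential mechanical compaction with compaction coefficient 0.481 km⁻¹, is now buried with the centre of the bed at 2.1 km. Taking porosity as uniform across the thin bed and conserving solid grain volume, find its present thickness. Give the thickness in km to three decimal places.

Porosity at 2.1 km: n = 0.62·exp(−0.481×2.1) = 0.2258
Solid-volume conservation: h(1−n) = h₀(1−n₀) ⇒ h = h₀·(1−n₀)/(1−n)
h = 0.121 × (1 − 0.62)/(1 − 0.2258) = 0.121 × 0.4908 = 0.0594 km

0.059 km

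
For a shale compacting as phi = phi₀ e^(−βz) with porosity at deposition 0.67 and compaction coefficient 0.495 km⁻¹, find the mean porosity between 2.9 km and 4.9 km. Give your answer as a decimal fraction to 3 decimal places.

⟨phi⟩ = (1/(z₂−z₁)) ∫ phi₀ e^(−βz) dz = phi₀·(e^(−β·z₁) − e^(−β·z₂)) / (β·(z₂−z₁))
e^(−0.495×2.9) = 0.2380; e^(−0.495×4.9) = 0.0884
⟨phi⟩ = 0.67 × (0.2380 − 0.0884) / (0.495 × 2) = 0.67 × 0.1511 = 0.1012

0.101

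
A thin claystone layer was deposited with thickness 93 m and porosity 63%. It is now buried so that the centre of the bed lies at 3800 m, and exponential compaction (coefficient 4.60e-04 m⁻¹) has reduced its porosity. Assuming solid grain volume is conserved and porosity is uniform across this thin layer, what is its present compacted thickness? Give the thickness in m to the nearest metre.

Working in km (1 km = 1000 m; β in km⁻¹ = β in m⁻¹ × 1000):
Porosity at 3.8 km: phi = 0.63·exp(−0.46×3.8) = 0.1097
Solid-volume conservation: h(1−phi) = h₀(1−phi₀) ⇒ h = h₀·(1−phi₀)/(1−phi)
h = 0.093 × (1 − 0.63)/(1 − 0.1097) = 0.093 × 0.4156 = 0.0386 km

39 m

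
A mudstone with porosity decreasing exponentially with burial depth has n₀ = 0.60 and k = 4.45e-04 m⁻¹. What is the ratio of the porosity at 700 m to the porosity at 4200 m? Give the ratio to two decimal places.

Working in km (1 km = 1000 m; k in km⁻¹ = k in m⁻¹ × 1000):
n(d₁)/n(d₂) = e^(−k·d₁)/e^(−k·d₂) = e^{k(d₂−d₁)}
= exp(0.445 × 3.5) = exp(1.558) = 4.7469

4.75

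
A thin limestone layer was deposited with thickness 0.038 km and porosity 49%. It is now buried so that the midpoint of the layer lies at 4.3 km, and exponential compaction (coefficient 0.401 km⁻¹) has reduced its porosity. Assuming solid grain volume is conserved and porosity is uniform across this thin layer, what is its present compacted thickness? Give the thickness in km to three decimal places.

Porosity at 4.3 km: n = 0.49·exp(−0.401×4.3) = 0.0874
Solid-volume conservation: h(1−n) = h₀(1−n₀) ⇒ h = h₀·(1−n₀)/(1−n)
h = 0.038 × (1 − 0.49)/(1 − 0.0874) = 0.038 × 0.5588 = 0.0212 km

0.021 km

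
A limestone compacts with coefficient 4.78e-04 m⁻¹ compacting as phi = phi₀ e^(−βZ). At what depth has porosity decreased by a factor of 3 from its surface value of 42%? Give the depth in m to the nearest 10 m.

2300 m

Working in km (1 km = 1000 m; β in km⁻¹ = β in m⁻¹ × 1000):
phi/phi₀ = 1/3 ⇒ exp(−β·Z) = 1/3 ⇒ Z = ln(3) / β
Z = 1.0986 / 0.478 = 2.298 km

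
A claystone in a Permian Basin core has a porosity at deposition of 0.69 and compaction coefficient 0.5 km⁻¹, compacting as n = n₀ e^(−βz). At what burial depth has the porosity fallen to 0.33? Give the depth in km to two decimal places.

1.48 km

Invert Athy's law: z = ln(n₀/n) / β
z = ln(0.69/0.33) / 0.5 = ln(2.091) / 0.5 = 0.7376 / 0.5 = 1.475 km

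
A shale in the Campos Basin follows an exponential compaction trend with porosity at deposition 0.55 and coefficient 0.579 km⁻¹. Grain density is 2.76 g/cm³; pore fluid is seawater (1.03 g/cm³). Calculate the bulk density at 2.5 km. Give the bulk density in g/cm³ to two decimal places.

Porosity at depth: φ = 0.55·exp(−0.579×2.5) = 0.55×0.2352 = 0.1293
Bulk density: ρ_b = (1−φ)ρ_g + φ·ρ_f = 0.8707×2.76 + 0.1293×1.03
       = 2.403 + 0.133 = 2.536 g/cm³

2.54 g/cm³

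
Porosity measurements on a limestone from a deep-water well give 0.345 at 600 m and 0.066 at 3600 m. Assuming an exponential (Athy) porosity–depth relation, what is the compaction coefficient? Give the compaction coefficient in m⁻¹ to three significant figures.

Working in km (1 km = 1000 m; β in km⁻¹ = β in m⁻¹ × 1000):
Athy: phi(z) = phi₀ e^(−βz) ⇒ phi₁/phi₂ = e^{β(z₂−z₁)} ⇒ β = ln(phi₁/phi₂)/(z₂−z₁)
β = ln(0.345/0.066) / (3.6 − 0.6) = ln(5.227) / 3 = 1.6539 / 3 = 0.5513 km⁻¹

0.000551 m⁻¹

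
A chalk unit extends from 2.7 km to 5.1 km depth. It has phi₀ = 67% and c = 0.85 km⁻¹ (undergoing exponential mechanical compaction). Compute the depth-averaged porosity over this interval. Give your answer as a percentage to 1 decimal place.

2.9%

⟨phi⟩ = (1/(z₂−z₁)) ∫ phi₀ e^(−cz) dz = phi₀·(e^(−c·z₁) − e^(−c·z₂)) / (c·(z₂−z₁))
e^(−0.85×2.7) = 0.1008; e^(−0.85×5.1) = 0.0131
⟨phi⟩ = 0.67 × (0.1008 − 0.0131) / (0.85 × 2.4) = 0.67 × 0.0430 = 0.0288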